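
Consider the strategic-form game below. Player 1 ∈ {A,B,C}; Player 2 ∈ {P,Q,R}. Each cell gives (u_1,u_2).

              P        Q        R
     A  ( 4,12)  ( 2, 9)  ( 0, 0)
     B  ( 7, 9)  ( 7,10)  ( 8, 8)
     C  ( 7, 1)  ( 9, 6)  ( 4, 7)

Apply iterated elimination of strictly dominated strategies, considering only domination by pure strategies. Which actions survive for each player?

IESDS → P1:{B,C} P2:{Q,R}

P1 drop A (B beats it: P:7>4 Q:7>2 R:8>0)
P2 drop P (Q beats it: B:10>9 C:6>1)
P1→{B,C} P2→{Q,R}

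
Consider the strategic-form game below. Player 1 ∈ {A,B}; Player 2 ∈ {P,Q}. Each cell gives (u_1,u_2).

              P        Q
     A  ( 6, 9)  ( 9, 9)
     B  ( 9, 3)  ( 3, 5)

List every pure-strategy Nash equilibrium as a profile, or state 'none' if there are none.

Nash profiles: (A,Q)

(A,P): not NE [P1→B gives 9>6]
(A,Q): NE
(B,P): not NE [P2→Q gives 5>3]
(B,Q): not NE [P1→A gives 9>3]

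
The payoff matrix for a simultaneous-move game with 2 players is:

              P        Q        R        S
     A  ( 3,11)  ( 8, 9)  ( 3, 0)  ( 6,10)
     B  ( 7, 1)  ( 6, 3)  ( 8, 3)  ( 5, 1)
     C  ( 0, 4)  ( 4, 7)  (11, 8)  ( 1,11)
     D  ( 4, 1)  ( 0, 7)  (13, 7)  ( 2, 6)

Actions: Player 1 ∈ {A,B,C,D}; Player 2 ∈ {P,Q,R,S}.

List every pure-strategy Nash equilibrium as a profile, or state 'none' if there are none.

Nash profiles: (D,R)

(A,P): not NE [P1→B gives 7>3]
(A,Q): not NE [P2→P gives 11>9]
(A,R): not NE [P1→D gives 13>3; P2→P gives 11>0]
(A,S): not NE [P2→P gives 11>10]
(B,P): not NE [P2→R gives 3>1]
(B,Q): not NE [P1→A gives 8>6]
(B,R): not NE [P1→D gives 13>8]
(B,S): not NE [P1→A gives 6>5; P2→R gives 3>1]
(C,P): not NE [P1→B gives 7>0; P2→S gives 11>4]
(C,Q): not NE [P1→A gives 8>4; P2→S gives 11>7]
(C,R): not NE [P1→D gives 13>11; P2→S gives 11>8]
(C,S): not NE [P1→A gives 6>1]
(D,P): not NE [P1→B gives 7>4; P2→R gives 7>1]
(D,Q): not NE [P1→A gives 8>0]
(D,R): NE
(D,S): not NE [P1→A gives 6>2; P2→R gives 7>6]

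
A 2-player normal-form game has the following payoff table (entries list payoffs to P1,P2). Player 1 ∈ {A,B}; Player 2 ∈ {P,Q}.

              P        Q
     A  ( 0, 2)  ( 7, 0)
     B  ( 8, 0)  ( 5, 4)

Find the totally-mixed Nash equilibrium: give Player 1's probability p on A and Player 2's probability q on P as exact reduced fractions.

P1 indiff ⇒ q·0+(1-q)·7 = q·8+(1-q)·5 ⇒ q(-8) = (1-q)(-2) ⇒ q = 1/5
P2 indiff ⇒ p·2+(1-p)·0 = p·0+(1-p)·4 ⇒ p(2) = (1-p)(4) ⇒ p = 2/3

(p,q) = (2/3, 1/5)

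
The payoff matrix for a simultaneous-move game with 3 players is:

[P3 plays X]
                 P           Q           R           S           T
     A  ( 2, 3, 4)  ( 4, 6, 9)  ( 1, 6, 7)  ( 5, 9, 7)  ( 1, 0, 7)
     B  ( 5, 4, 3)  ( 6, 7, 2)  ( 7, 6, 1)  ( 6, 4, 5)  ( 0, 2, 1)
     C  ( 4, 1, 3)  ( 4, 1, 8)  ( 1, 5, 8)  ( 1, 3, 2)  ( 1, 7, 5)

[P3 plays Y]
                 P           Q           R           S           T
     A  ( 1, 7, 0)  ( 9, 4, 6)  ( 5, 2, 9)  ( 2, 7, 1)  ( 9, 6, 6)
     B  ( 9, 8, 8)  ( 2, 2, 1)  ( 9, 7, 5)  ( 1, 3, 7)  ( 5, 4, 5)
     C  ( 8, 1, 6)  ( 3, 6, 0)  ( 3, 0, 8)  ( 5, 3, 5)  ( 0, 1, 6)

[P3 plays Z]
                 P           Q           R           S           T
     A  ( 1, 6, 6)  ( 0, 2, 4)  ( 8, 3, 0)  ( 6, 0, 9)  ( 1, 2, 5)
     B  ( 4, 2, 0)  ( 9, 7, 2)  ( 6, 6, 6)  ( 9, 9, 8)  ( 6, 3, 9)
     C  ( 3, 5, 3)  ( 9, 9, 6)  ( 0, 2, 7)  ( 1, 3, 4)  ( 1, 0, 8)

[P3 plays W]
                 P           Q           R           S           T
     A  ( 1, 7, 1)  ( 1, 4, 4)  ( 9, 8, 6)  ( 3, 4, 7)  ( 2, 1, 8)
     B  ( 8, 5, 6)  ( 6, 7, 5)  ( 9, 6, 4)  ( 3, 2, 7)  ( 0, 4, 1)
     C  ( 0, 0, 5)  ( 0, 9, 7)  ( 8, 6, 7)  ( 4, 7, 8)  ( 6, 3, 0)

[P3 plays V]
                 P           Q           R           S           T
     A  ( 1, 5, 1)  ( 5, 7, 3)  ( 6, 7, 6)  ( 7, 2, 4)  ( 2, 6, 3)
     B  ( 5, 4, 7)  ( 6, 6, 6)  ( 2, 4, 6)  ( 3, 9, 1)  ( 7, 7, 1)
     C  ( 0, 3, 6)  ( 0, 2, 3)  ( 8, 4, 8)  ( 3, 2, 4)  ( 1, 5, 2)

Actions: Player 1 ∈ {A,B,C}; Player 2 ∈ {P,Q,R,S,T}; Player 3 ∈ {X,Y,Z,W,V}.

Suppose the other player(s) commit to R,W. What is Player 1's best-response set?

u_1(A vs R,W) = 9
u_1(B vs R,W) = 9
u_1(C vs R,W) = 8
max payoff 9 at {A,B}

argmax u_1 = {A,B}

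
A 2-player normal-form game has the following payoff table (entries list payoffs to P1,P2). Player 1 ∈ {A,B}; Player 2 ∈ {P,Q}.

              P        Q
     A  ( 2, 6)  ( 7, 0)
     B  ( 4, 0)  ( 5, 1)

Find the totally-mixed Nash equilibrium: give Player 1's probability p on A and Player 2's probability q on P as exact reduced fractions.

P1 indiff ⇒ q·2+(1-q)·7 = q·4+(1-q)·5 ⇒ q(-2) = (1-q)(-2) ⇒ q = 1/2
P2 indiff ⇒ p·6+(1-p)·0 = p·0+(1-p)·1 ⇒ p(6) = (1-p)(1) ⇒ p = 1/7

p=1/7, q=1/2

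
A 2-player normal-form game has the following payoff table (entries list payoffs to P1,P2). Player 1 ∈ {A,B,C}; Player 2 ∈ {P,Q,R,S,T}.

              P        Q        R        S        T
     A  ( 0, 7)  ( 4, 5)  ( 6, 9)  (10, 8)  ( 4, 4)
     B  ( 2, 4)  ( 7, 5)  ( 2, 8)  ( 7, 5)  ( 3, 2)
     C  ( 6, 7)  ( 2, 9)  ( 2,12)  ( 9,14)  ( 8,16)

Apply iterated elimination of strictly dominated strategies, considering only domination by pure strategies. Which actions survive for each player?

P2 drop P (R beats it: A:9>7 B:8>4 C:12>7)
P2 drop Q (R beats it: A:9>5 B:8>5 C:12>9)
P1 drop B (A beats it: R:6>2 S:10>7 T:4>3)
P1→{A,C} P2→{R,S,T}

IESDS → P1:{A,C} P2:{R,S,T}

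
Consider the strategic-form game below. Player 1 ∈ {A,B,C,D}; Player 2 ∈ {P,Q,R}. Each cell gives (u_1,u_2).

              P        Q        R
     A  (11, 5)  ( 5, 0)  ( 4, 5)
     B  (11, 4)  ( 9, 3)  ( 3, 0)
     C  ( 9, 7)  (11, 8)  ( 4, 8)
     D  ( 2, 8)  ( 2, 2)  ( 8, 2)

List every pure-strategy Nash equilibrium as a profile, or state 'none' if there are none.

PSNE = {(A,P), (B,P), (C,Q)}

(A,P): NE
(A,Q): not NE [P1→C gives 11>5; P2→R gives 5>0]
(A,R): not NE [P1→D gives 8>4]
(B,P): NE
(B,Q): not NE [P1→C gives 11>9; P2→P gives 4>3]
(B,R): not NE [P1→D gives 8>3; P2→P gives 4>0]
(C,P): not NE [P1→B gives 11>9; P2→R gives 8>7]
(C,Q): NE
(C,R): not NE [P1→D gives 8>4]
(D,P): not NE [P1→B gives 11>2]
(D,Q): not NE [P1→C gives 11>2; P2→P gives 8>2]
(D,R): not NE [P2→P gives 8>2]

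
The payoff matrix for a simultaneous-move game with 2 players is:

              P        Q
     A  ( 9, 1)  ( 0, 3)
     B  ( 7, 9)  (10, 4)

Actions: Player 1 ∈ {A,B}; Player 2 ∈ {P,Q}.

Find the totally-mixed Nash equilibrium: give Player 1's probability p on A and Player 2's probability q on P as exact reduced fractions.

P1 indiff ⇒ q·9+(1-q)·0 = q·7+(1-q)·10 ⇒ q(2) = (1-q)(10) ⇒ q = 5/6
P2 indiff ⇒ p·1+(1-p)·9 = p·3+(1-p)·4 ⇒ p(-2) = (1-p)(-5) ⇒ p = 5/7

p=5/7, q=5/6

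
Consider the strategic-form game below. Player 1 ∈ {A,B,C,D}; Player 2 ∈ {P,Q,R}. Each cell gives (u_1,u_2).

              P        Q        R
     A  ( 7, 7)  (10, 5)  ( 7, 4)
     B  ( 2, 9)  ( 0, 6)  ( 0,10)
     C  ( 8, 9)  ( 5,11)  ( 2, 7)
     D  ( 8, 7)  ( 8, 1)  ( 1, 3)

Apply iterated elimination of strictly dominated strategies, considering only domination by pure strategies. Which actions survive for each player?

P1 drop B (A beats it: P:7>2 Q:10>0 R:7>0)
P2 drop R (P beats it: A:7>4 C:9>7 D:7>3)
P1→{A,C,D} P2→{P,Q}

Remaining: P1:{A,C,D} P2:{P,Q}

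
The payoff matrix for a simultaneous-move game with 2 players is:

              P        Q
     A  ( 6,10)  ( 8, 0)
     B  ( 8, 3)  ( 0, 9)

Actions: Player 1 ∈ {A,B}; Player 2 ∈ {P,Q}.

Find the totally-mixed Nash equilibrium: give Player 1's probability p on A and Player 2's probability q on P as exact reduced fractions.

P1 indiff ⇒ q·6+(1-q)·8 = q·8+(1-q)·0 ⇒ q(-2) = (1-q)(-8) ⇒ q = 4/5
P2 indiff ⇒ p·10+(1-p)·3 = p·0+(1-p)·9 ⇒ p(10) = (1-p)(6) ⇒ p = 3/8

(p,q) = (3/8, 4/5)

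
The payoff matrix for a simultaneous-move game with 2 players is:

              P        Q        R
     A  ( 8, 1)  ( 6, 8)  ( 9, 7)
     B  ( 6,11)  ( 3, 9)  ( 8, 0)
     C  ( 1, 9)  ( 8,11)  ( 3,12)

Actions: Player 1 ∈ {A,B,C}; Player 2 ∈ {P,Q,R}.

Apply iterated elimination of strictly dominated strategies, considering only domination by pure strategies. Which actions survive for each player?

P1 drop B (A beats it: P:8>6 Q:6>3 R:9>8)
P2 drop P (Q beats it: A:8>1 C:11>9)
P1→{A,C} P2→{Q,R}

Remaining: P1:{A,C} P2:{Q,R}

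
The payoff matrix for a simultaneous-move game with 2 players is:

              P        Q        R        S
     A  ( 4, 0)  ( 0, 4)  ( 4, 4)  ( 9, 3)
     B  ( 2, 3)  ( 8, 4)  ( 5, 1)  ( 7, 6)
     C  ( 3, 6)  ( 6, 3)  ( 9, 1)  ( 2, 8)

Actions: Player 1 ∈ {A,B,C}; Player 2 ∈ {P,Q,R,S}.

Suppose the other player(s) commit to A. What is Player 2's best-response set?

u_2(P vs A) = 0
u_2(Q vs A) = 4
u_2(R vs A) = 4
u_2(S vs A) = 3
max payoff 4 at {Q,R}

BR_2 = {Q,R}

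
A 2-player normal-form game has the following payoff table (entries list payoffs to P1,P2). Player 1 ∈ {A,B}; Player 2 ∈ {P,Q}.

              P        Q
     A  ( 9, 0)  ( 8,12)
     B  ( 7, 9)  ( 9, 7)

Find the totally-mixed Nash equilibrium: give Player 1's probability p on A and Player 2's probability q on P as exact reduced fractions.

P1 indiff ⇒ q·9+(1-q)·8 = q·7+(1-q)·9 ⇒ q(2) = (1-q)(1) ⇒ q = 1/3
P2 indiff ⇒ p·0+(1-p)·9 = p·12+(1-p)·7 ⇒ p(-12) = (1-p)(-2) ⇒ p = 1/7

P1 mixes 1/7 on A; P2 mixes 1/3 on P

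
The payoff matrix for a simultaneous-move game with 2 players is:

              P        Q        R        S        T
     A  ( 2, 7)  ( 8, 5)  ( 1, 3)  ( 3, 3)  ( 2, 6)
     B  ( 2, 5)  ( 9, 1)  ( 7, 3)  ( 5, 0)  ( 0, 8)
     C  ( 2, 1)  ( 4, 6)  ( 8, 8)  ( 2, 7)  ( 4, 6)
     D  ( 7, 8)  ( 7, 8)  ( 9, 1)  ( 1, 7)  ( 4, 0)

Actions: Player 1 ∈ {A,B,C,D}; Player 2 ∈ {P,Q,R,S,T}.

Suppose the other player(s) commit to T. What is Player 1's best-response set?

BR_1 = {C,D}

u_1(A vs T) = 2
u_1(B vs T) = 0
u_1(C vs T) = 4
u_1(D vs T) = 4
max payoff 4 at {C,D}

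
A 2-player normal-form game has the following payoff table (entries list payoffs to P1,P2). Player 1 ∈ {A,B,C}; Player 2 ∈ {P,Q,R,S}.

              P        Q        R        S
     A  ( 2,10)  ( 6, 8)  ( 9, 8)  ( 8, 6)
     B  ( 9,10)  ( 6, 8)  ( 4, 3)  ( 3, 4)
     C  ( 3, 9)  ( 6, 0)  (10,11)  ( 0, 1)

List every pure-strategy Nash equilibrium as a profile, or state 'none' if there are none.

NE set: (B,P), (C,R)

(A,P): not NE [P1→B gives 9>2]
(A,Q): not NE [P2→P gives 10>8]
(A,R): not NE [P1→C gives 10>9; P2→P gives 10>8]
(A,S): not NE [P2→P gives 10>6]
(B,P): NE
(B,Q): not NE [P2→P gives 10>8]
(B,R): not NE [P1→C gives 10>4; P2→P gives 10>3]
(B,S): not NE [P1→A gives 8>3; P2→P gives 10>4]
(C,P): not NE [P1→B gives 9>3; P2→R gives 11>9]
(C,Q): not NE [P2→R gives 11>0]
(C,R): NE
(C,S): not NE [P1→A gives 8>0; P2→R gives 11>1]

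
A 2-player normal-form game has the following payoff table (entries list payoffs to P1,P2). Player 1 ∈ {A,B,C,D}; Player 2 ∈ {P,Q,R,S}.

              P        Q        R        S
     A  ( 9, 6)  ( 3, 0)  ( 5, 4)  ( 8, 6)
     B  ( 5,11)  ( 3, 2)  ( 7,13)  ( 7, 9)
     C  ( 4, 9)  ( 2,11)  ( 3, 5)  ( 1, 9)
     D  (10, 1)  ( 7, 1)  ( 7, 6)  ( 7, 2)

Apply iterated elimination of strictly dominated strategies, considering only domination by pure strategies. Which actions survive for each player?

P1 drop C (A beats it: P:9>4 Q:3>2 R:5>3 S:8>1)
P2 drop Q (R beats it: A:4>0 B:13>2 D:6>1)
P1→{A,B,D} P2→{P,R,S}

Survivors P1:{A,B,D} P2:{P,R,S}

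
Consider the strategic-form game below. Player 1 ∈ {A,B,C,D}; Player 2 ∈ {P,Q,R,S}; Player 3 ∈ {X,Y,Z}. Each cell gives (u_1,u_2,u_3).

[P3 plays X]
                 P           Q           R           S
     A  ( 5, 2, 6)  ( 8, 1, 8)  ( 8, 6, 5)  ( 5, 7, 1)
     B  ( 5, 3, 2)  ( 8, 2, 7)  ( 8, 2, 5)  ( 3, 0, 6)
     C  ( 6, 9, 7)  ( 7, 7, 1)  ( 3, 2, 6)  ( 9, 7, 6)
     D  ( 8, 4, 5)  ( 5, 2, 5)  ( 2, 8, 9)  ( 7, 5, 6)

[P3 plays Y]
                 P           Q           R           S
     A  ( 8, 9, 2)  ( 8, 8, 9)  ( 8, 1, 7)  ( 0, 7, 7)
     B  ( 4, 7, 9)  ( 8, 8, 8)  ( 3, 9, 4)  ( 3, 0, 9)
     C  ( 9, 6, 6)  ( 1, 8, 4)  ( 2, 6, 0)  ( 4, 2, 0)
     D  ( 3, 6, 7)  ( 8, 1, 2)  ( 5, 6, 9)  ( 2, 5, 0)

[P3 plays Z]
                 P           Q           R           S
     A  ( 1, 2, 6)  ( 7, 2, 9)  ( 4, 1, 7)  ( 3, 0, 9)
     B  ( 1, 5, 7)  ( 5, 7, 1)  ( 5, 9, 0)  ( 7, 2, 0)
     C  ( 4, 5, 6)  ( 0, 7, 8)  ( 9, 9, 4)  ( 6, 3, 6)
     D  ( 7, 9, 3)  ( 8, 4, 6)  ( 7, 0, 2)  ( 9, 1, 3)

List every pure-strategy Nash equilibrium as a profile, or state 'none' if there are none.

No pure NE.

(A,P,X): not NE [P1→D gives 8>5; P2→S gives 7>2]
(A,P,Y): not NE [P1→C gives 9>8; P3→Z gives 6>2]
(A,P,Z): not NE [P1→D gives 7>1]
(A,Q,X): not NE [P2→S gives 7>1; P3→Z gives 9>8]
(A,Q,Y): not NE [P2→P gives 9>8]
(A,Q,Z): not NE [P1→D gives 8>7]
(A,R,X): not NE [P2→S gives 7>6; P3→Z gives 7>5]
(A,R,Y): not NE [P2→P gives 9>1]
(A,R,Z): not NE [P1→C gives 9>4; P2→Q gives 2>1]
(A,S,X): not NE [P1→C gives 9>5; P3→Z gives 9>1]
(A,S,Y): not NE [P1→C gives 4>0; P2→P gives 9>7; P3→Z gives 9>7]
(A,S,Z): not NE [P1→D gives 9>3; P2→Q gives 2>0]
(B,P,X): not NE [P1→D gives 8>5; P3→Y gives 9>2]
(B,P,Y): not NE [P1→C gives 9>4; P2→R gives 9>7]
(B,P,Z): not NE [P1→D gives 7>1; P2→R gives 9>5; P3→Y gives 9>7]
(B,Q,X): not NE [P2→P gives 3>2; P3→Y gives 8>7]
(B,Q,Y): not NE [P2→R gives 9>8]
(B,Q,Z): not NE [P1→D gives 8>5; P2→R gives 9>7; P3→Y gives 8>1]
(B,R,X): not NE [P2→P gives 3>2]
(B,R,Y): not NE [P1→A gives 8>3; P3→X gives 5>4]
(B,R,Z): not NE [P1→C gives 9>5; P3→X gives 5>0]
(B,S,X): not NE [P1→C gives 9>3; P2→P gives 3>0; P3→Y gives 9>6]
(B,S,Y): not NE [P1→C gives 4>3; P2→R gives 9>0]
(B,S,Z): not NE [P1→D gives 9>7; P2→R gives 9>2; P3→Y gives 9>0]
(C,P,X): not NE [P1→D gives 8>6]
(C,P,Y): not NE [P2→Q gives 8>6; P3→X gives 7>6]
(C,P,Z): not NE [P1→D gives 7>4; P2→R gives 9>5; P3→X gives 7>6]
(C,Q,X): not NE [P1→B gives 8>7; P2→P gives 9>7; P3→Z gives 8>1]
(C,Q,Y): not NE [P1→D gives 8>1; P3→Z gives 8>4]
(C,Q,Z): not NE [P1→D gives 8>0; P2→R gives 9>7]
(C,R,X): not NE [P1→B gives 8>3; P2→P gives 9>2]
(C,R,Y): not NE [P1→A gives 8>2; P2→Q gives 8>6; P3→X gives 6>0]
(C,R,Z): not NE [P3→X gives 6>4]
(C,S,X): not NE [P2→P gives 9>7]
(C,S,Y): not NE [P2→Q gives 8>2; P3→Z gives 6>0]
(C,S,Z): not NE [P1→D gives 9>6; P2→R gives 9>3]
(D,P,X): not NE [P2→R gives 8>4; P3→Y gives 7>5]
(D,P,Y): not NE [P1→C gives 9>3]
(D,P,Z): not NE [P3→Y gives 7>3]
(D,Q,X): not NE [P1→B gives 8>5; P2→R gives 8>2; P3→Z gives 6>5]
(D,Q,Y): not NE [P2→R gives 6>1; P3→Z gives 6>2]
(D,Q,Z): not NE [P2→P gives 9>4]
(D,R,X): not NE [P1→B gives 8>2]
(D,R,Y): not NE [P1→A gives 8>5]
(D,R,Z): not NE [P1→C gives 9>7; P2→P gives 9>0; P3→Y gives 9>2]
(D,S,X): not NE [P1→C gives 9>7; P2→R gives 8>5]
(D,S,Y): not NE [P1→C gives 4>2; P2→R gives 6>5; P3→X gives 6>0]
(D,S,Z): not NE [P2→P gives 9>1; P3→X gives 6>3]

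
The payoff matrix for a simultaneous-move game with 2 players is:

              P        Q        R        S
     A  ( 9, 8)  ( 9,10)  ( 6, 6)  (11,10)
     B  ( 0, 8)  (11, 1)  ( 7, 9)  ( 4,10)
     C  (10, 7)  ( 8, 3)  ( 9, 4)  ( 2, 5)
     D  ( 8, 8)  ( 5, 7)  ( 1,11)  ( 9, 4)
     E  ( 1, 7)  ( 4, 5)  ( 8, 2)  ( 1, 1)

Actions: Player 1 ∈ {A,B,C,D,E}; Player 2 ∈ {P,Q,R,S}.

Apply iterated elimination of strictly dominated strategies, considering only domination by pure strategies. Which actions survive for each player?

IESDS → P1:{A,B,C} P2:{P,Q,S}

P1 drop D (A beats it: P:9>8 Q:9>5 R:6>1 S:11>9)
P1 drop E (C beats it: P:10>1 Q:8>4 R:9>8 S:2>1)
P2 drop R (S beats it: A:10>6 B:10>9 C:5>4)
P1→{A,B,C} P2→{P,Q,S}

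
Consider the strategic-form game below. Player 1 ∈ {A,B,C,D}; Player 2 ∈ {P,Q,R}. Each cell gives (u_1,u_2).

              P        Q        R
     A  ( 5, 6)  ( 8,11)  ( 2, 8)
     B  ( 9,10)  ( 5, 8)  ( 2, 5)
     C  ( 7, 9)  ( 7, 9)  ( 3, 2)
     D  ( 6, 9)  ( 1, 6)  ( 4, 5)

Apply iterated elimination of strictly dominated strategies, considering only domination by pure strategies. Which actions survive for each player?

P2 drop R (Q beats it: A:11>8 B:8>5 C:9>2 D:6>5)
P1 drop D (B beats it: P:9>6 Q:5>1)
P1→{A,B,C} P2→{P,Q}

IESDS → P1:{A,B,C} P2:{P,Q}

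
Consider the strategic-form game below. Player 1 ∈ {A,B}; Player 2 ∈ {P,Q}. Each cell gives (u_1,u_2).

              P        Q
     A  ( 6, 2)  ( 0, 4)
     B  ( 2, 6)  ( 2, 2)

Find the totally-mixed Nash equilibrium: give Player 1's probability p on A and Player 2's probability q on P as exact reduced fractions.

P1 indiff ⇒ q·6+(1-q)·0 = q·2+(1-q)·2 ⇒ q(4) = (1-q)(2) ⇒ q = 1/3
P2 indiff ⇒ p·2+(1-p)·6 = p·4+(1-p)·2 ⇒ p(-2) = (1-p)(-4) ⇒ p = 2/3

(p,q) = (2/3, 1/3)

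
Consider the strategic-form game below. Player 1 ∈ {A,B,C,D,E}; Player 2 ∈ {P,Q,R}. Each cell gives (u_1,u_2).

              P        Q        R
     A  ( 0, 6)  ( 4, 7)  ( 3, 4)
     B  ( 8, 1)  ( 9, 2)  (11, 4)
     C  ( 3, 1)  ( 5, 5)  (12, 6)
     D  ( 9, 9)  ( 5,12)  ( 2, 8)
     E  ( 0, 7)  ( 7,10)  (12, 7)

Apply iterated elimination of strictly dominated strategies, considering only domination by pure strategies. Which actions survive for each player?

P1 drop A (B beats it: P:8>0 Q:9>4 R:11>3)
P2 drop P (Q beats it: B:2>1 C:5>1 D:12>9 E:10>7)
P1 drop D (B beats it: Q:9>5 R:11>2)
P1→{B,C,E} P2→{Q,R}

Survivors P1:{B,C,E} P2:{Q,R}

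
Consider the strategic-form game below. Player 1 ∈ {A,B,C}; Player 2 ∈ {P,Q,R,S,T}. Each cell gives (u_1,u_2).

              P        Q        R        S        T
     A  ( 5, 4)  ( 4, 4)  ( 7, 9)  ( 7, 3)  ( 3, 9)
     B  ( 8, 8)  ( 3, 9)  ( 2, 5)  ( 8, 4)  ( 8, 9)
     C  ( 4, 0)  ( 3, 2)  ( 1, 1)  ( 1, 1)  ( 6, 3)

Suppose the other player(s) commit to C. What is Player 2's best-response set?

BR_2 = {T}

u_2(P vs C) = 0
u_2(Q vs C) = 2
u_2(R vs C) = 1
u_2(S vs C) = 1
u_2(T vs C) = 3
max payoff 3 at {T}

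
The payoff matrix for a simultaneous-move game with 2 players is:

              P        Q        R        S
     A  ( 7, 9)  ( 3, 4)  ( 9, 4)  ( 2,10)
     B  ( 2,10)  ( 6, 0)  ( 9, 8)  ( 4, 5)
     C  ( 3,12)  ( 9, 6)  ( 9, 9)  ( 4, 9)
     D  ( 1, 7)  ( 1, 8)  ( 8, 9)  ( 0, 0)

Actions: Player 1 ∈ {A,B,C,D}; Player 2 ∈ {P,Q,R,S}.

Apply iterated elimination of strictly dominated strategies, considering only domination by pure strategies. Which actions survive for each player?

P1 drop D (A beats it: P:7>1 Q:3>1 R:9>8 S:2>0)
P2 drop Q (P beats it: A:9>4 B:10>0 C:12>6)
P2 drop R (P beats it: A:9>4 B:10>8 C:12>9)
P1→{A,B,C} P2→{P,S}

Remaining: P1:{A,B,C} P2:{P,S}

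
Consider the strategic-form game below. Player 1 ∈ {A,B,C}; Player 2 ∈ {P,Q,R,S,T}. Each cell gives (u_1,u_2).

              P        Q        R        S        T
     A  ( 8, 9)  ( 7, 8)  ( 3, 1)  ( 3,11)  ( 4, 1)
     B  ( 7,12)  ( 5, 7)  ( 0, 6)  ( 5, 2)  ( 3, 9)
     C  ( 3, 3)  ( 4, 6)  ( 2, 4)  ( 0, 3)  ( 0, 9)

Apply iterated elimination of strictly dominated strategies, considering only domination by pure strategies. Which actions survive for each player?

P1 drop C (A beats it: P:8>3 Q:7>4 R:3>2 S:3>0 T:4>0)
P2 drop Q (P beats it: A:9>8 B:12>7)
P2 drop R (P beats it: A:9>1 B:12>6)
P2 drop T (P beats it: A:9>1 B:12>9)
P1→{A,B} P2→{P,S}

Survivors P1:{A,B} P2:{P,S}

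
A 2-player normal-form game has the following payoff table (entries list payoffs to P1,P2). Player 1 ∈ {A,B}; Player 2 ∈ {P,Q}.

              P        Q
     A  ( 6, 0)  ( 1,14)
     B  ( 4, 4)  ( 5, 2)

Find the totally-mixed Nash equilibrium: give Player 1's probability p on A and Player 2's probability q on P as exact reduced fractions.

(p,q) = (1/8, 2/3)

P1 indiff ⇒ q·6+(1-q)·1 = q·4+(1-q)·5 ⇒ q(2) = (1-q)(4) ⇒ q = 2/3
P2 indiff ⇒ p·0+(1-p)·4 = p·14+(1-p)·2 ⇒ p(-14) = (1-p)(-2) ⇒ p = 1/8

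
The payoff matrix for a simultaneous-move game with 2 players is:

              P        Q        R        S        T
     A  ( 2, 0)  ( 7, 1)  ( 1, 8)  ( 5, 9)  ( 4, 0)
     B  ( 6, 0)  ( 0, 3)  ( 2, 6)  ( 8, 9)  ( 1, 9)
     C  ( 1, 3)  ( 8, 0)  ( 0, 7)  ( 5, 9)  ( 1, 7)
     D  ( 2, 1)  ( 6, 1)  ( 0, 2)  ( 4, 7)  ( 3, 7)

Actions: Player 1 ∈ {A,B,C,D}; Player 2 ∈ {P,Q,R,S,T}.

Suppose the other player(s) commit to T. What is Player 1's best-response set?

BR_1 = {A}

u_1(A vs T) = 4
u_1(B vs T) = 1
u_1(C vs T) = 1
u_1(D vs T) = 3
max payoff 4 at {A}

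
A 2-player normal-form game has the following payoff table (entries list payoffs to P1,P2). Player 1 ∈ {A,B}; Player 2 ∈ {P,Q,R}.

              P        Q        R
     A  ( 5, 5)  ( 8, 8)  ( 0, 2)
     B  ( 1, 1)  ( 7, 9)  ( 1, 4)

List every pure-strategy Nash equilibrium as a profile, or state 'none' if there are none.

(A,P): not NE [P2→Q gives 8>5]
(A,Q): NE
(A,R): not NE [P1→B gives 1>0; P2→Q gives 8>2]
(B,P): not NE [P1→A gives 5>1; P2→Q gives 9>1]
(B,Q): not NE [P1→A gives 8>7]
(B,R): not NE [P2→Q gives 9>4]

NE set: (A,Q)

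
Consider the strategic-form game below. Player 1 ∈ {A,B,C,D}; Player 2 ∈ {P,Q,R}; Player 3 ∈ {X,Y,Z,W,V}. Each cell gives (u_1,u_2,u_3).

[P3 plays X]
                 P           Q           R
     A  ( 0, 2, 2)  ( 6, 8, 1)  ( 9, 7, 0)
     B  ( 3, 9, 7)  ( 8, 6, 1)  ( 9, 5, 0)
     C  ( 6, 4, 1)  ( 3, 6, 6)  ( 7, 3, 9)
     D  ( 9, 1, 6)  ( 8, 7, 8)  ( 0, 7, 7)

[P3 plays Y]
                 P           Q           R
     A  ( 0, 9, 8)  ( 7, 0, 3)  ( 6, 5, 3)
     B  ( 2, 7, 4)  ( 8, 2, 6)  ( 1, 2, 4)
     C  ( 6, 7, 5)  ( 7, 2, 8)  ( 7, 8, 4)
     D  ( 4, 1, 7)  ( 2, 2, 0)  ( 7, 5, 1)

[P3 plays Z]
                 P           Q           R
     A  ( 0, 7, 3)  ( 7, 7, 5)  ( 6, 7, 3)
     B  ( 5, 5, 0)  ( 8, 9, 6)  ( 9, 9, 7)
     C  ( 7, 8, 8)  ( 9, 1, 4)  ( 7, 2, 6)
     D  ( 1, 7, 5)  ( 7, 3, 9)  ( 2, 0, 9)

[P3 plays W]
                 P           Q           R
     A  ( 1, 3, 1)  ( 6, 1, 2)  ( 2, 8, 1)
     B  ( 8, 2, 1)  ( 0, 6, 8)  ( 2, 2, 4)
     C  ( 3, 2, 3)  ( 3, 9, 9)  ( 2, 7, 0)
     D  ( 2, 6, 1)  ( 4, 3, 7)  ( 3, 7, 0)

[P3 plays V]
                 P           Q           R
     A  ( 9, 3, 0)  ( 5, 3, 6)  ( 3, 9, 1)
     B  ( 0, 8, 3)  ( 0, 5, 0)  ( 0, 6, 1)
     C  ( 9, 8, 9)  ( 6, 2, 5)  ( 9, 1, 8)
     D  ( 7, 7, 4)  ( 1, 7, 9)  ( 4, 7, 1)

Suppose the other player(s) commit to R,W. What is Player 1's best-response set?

argmax u_1 = {D}

u_1(A vs R,W) = 2
u_1(B vs R,W) = 2
u_1(C vs R,W) = 2
u_1(D vs R,W) = 3
max payoff 3 at {D}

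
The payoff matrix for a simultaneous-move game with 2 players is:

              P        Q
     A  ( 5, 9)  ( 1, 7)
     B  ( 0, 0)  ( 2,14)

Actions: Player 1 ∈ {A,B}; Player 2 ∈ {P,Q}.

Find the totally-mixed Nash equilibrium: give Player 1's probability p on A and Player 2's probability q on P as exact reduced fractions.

P1 indiff ⇒ q·5+(1-q)·1 = q·0+(1-q)·2 ⇒ q(5) = (1-q)(1) ⇒ q = 1/6
P2 indiff ⇒ p·9+(1-p)·0 = p·7+(1-p)·14 ⇒ p(2) = (1-p)(14) ⇒ p = 7/8

P1 mixes 7/8 on A; P2 mixes 1/6 on P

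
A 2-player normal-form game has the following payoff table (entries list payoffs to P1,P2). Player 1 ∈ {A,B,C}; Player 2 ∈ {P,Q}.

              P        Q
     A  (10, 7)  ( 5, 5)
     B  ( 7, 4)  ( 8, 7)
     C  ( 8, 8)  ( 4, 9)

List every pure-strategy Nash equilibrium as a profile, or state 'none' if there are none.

Nash profiles: (A,P), (B,Q)

(A,P): NE
(A,Q): not NE [P1→B gives 8>5; P2→P gives 7>5]
(B,P): not NE [P1→A gives 10>7; P2→Q gives 7>4]
(B,Q): NE
(C,P): not NE [P1→A gives 10>8; P2→Q gives 9>8]
(C,Q): not NE [P1→B gives 8>4]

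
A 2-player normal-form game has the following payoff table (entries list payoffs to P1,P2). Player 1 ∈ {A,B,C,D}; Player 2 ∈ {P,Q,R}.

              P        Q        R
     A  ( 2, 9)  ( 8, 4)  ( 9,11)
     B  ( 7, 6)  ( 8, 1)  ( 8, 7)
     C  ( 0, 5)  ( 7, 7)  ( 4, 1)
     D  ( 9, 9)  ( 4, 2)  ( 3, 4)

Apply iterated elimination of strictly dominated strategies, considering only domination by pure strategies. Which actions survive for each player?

P1 drop C (A beats it: P:2>0 Q:8>7 R:9>4)
P2 drop Q (P beats it: A:9>4 B:6>1 D:9>2)
P1→{A,B,D} P2→{P,R}

Survivors P1:{A,B,D} P2:{P,R}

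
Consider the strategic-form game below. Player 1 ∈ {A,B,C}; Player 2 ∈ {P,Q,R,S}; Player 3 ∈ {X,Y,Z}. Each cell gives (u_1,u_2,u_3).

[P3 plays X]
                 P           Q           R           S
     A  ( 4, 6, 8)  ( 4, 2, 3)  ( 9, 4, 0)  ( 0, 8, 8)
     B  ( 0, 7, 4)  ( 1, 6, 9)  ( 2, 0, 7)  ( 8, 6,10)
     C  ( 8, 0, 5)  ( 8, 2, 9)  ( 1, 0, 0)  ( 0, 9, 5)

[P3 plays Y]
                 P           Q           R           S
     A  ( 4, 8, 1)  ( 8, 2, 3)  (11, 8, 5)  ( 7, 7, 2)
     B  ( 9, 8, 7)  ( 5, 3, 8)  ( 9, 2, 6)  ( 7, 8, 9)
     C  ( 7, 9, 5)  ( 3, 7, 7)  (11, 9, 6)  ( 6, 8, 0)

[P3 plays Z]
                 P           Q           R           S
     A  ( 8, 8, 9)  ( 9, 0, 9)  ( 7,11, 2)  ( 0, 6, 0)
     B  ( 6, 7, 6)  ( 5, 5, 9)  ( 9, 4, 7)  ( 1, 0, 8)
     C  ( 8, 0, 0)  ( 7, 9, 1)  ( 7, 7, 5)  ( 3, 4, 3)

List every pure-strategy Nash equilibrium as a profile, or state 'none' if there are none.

(A,P,X): not NE [P1→C gives 8>4; P2→S gives 8>6; P3→Z gives 9>8]
(A,P,Y): not NE [P1→B gives 9>4; P3→Z gives 9>1]
(A,P,Z): not NE [P2→R gives 11>8]
(A,Q,X): not NE [P1→C gives 8>4; P2→S gives 8>2; P3→Z gives 9>3]
(A,Q,Y): not NE [P2→R gives 8>2; P3→Z gives 9>3]
(A,Q,Z): not NE [P2→R gives 11>0]
(A,R,X): not NE [P2→S gives 8>4; P3→Y gives 5>0]
(A,R,Y): NE
(A,R,Z): not NE [P1→B gives 9>7; P3→Y gives 5>2]
(A,S,X): not NE [P1→B gives 8>0]
(A,S,Y): not NE [P2→R gives 8>7; P3→X gives 8>2]
(A,S,Z): not NE [P1→C gives 3>0; P2→R gives 11>6; P3→X gives 8>0]
(B,P,X): not NE [P1→C gives 8>0; P3→Y gives 7>4]
(B,P,Y): NE
(B,P,Z): not NE [P1→C gives 8>6; P3→Y gives 7>6]
(B,Q,X): not NE [P1→C gives 8>1; P2→P gives 7>6]
(B,Q,Y): not NE [P1→A gives 8>5; P2→S gives 8>3; P3→Z gives 9>8]
(B,Q,Z): not NE [P1→A gives 9>5; P2→P gives 7>5]
(B,R,X): not NE [P1→A gives 9>2; P2→P gives 7>0]
(B,R,Y): not NE [P1→C gives 11>9; P2→S gives 8>2; P3→Z gives 7>6]
(B,R,Z): not NE [P2→P gives 7>4]
(B,S,X): not NE [P2→P gives 7>6]
(B,S,Y): not NE [P3→X gives 10>9]
(B,S,Z): not NE [P1→C gives 3>1; P2→P gives 7>0; P3→X gives 10>8]
(C,P,X): not NE [P2→S gives 9>0]
(C,P,Y): not NE [P1→B gives 9>7]
(C,P,Z): not NE [P2→Q gives 9>0; P3→Y gives 5>0]
(C,Q,X): not NE [P2→S gives 9>2]
(C,Q,Y): not NE [P1→A gives 8>3; P2→R gives 9>7; P3→X gives 9>7]
(C,Q,Z): not NE [P1→A gives 9>7; P3→X gives 9>1]
(C,R,X): not NE [P1→A gives 9>1; P2→S gives 9>0; P3→Y gives 6>0]
(C,R,Y): NE
(C,R,Z): not NE [P1→B gives 9>7; P2→Q gives 9>7; P3→Y gives 6>5]
(C,S,X): not NE [P1→B gives 8>0]
(C,S,Y): not NE [P1→B gives 7>6; P2→R gives 9>8; P3→X gives 5>0]
(C,S,Z): not NE [P2→Q gives 9>4; P3→X gives 5>3]

NE set: (A,R,Y), (B,P,Y), (C,R,Y)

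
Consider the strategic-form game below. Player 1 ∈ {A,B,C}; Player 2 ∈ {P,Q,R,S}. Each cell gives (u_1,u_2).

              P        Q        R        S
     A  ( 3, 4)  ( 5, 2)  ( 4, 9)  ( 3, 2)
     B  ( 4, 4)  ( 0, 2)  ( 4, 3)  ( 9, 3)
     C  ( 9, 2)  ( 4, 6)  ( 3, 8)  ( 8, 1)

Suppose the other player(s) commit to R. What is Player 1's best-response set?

BR_1 = {A,B}

u_1(A vs R) = 4
u_1(B vs R) = 4
u_1(C vs R) = 3
max payoff 4 at {A,B}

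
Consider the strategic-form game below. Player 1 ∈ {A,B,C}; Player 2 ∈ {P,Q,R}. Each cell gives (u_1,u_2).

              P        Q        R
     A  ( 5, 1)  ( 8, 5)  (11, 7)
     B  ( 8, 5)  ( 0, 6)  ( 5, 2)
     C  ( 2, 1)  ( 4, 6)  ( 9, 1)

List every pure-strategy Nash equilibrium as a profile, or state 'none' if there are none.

PSNE = {(A,R)}

(A,P): not NE [P1→B gives 8>5; P2→R gives 7>1]
(A,Q): not NE [P2→R gives 7>5]
(A,R): NE
(B,P): not NE [P2→Q gives 6>5]
(B,Q): not NE [P1→A gives 8>0]
(B,R): not NE [P1→A gives 11>5; P2→Q gives 6>2]
(C,P): not NE [P1→B gives 8>2; P2→Q gives 6>1]
(C,Q): not NE [P1→A gives 8>4]
(C,R): not NE [P1→A gives 11>9; P2→Q gives 6>1]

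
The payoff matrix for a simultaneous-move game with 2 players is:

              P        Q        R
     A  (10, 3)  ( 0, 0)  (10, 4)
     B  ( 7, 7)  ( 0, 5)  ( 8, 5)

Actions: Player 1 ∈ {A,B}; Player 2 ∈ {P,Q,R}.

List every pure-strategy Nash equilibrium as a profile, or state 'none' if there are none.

Nash profiles: (A,R)

(A,P): not NE [P2→R gives 4>3]
(A,Q): not NE [P2→R gives 4>0]
(A,R): NE
(B,P): not NE [P1→A gives 10>7]
(B,Q): not NE [P2→P gives 7>5]
(B,R): not NE [P1→A gives 10>8; P2→P gives 7>5]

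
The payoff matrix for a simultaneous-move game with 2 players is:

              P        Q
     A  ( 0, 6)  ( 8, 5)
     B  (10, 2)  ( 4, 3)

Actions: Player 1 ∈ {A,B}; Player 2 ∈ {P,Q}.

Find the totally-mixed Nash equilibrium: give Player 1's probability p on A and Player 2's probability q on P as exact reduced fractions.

P1 mixes 1/2 on A; P2 mixes 2/7 on P

P1 indiff ⇒ q·0+(1-q)·8 = q·10+(1-q)·4 ⇒ q(-10) = (1-q)(-4) ⇒ q = 2/7
P2 indiff ⇒ p·6+(1-p)·2 = p·5+(1-p)·3 ⇒ p(1) = (1-p)(1) ⇒ p = 1/2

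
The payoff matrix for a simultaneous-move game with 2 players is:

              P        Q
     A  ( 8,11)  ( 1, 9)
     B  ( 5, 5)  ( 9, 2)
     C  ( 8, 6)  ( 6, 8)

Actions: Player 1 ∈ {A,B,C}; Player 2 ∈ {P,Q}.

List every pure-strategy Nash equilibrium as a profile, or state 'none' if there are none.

(A,P): NE
(A,Q): not NE [P1→B gives 9>1; P2→P gives 11>9]
(B,P): not NE [P1→C gives 8>5]
(B,Q): not NE [P2→P gives 5>2]
(C,P): not NE [P2→Q gives 8>6]
(C,Q): not NE [P1→B gives 9>6]

PSNE = {(A,P)}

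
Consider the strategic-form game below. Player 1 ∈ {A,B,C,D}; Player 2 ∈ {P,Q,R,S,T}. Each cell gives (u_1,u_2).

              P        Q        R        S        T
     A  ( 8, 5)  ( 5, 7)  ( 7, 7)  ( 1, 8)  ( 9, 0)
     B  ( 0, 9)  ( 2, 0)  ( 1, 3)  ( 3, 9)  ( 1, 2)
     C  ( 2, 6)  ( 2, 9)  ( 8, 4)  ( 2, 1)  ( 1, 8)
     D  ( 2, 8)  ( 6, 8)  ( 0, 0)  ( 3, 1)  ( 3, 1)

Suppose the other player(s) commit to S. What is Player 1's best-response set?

u_1(A vs S) = 1
u_1(B vs S) = 3
u_1(C vs S) = 2
u_1(D vs S) = 3
max payoff 3 at {B,D}

argmax u_1 = {B,D}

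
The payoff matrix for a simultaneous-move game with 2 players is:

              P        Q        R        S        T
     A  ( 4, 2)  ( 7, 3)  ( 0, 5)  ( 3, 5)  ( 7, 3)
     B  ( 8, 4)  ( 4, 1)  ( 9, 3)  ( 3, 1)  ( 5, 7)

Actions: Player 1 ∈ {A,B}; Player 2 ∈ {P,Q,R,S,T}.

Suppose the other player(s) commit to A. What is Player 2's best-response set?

P2 best: {R,S}

u_2(P vs A) = 2
u_2(Q vs A) = 3
u_2(R vs A) = 5
u_2(S vs A) = 5
u_2(T vs A) = 3
max payoff 5 at {R,S}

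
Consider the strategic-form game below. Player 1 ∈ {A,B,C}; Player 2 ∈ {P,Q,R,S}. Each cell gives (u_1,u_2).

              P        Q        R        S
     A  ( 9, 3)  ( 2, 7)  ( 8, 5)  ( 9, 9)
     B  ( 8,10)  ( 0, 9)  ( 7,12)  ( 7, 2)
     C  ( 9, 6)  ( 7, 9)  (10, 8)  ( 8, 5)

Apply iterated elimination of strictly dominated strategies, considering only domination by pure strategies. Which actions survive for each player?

IESDS → P1:{A,C} P2:{Q,S}

P1 drop B (A beats it: P:9>8 Q:2>0 R:8>7 S:9>7)
P2 drop P (Q beats it: A:7>3 C:9>6)
P2 drop R (Q beats it: A:7>5 C:9>8)
P1→{A,C} P2→{Q,S}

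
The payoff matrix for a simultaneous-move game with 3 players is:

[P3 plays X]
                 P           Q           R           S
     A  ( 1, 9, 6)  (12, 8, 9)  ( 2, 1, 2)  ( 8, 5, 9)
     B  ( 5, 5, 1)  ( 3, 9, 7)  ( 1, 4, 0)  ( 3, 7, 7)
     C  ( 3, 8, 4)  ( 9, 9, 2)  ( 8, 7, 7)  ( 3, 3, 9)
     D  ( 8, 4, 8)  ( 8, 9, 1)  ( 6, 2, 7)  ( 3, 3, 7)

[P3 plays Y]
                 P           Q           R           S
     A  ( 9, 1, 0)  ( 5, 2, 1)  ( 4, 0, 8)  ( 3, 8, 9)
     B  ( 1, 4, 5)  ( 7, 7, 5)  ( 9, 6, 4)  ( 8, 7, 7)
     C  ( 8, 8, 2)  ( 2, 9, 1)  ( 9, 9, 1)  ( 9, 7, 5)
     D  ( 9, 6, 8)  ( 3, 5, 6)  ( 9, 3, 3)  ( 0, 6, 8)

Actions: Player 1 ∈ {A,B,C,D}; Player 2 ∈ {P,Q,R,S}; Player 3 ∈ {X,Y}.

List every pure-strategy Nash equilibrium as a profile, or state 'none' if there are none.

(A,P,X): not NE [P1→D gives 8>1]
(A,P,Y): not NE [P2→S gives 8>1; P3→X gives 6>0]
(A,Q,X): not NE [P2→P gives 9>8]
(A,Q,Y): not NE [P1→B gives 7>5; P2→S gives 8>2; P3→X gives 9>1]
(A,R,X): not NE [P1→C gives 8>2; P2→P gives 9>1; P3→Y gives 8>2]
(A,R,Y): not NE [P1→D gives 9>4; P2→S gives 8>0]
(A,S,X): not NE [P2→P gives 9>5]
(A,S,Y): not NE [P1→C gives 9>3]
(B,P,X): not NE [P1→D gives 8>5; P2→Q gives 9>5; P3→Y gives 5>1]
(B,P,Y): not NE [P1→D gives 9>1; P2→S gives 7>4]
(B,Q,X): not NE [P1→A gives 12>3]
(B,Q,Y): not NE [P3→X gives 7>5]
(B,R,X): not NE [P1→C gives 8>1; P2→Q gives 9>4; P3→Y gives 4>0]
(B,R,Y): not NE [P2→S gives 7>6]
(B,S,X): not NE [P1→A gives 8>3; P2→Q gives 9>7]
(B,S,Y): not NE [P1→C gives 9>8]
(C,P,X): not NE [P1→D gives 8>3; P2→Q gives 9>8]
(C,P,Y): not NE [P1→D gives 9>8; P2→R gives 9>8; P3→X gives 4>2]
(C,Q,X): not NE [P1→A gives 12>9]
(C,Q,Y): not NE [P1→B gives 7>2; P3→X gives 2>1]
(C,R,X): not NE [P2→Q gives 9>7]
(C,R,Y): not NE [P3→X gives 7>1]
(C,S,X): not NE [P1→A gives 8>3; P2→Q gives 9>3]
(C,S,Y): not NE [P2→R gives 9>7; P3→X gives 9>5]
(D,P,X): not NE [P2→Q gives 9>4]
(D,P,Y): NE
(D,Q,X): not NE [P1→A gives 12>8; P3→Y gives 6>1]
(D,Q,Y): not NE [P1→B gives 7>3; P2→S gives 6>5]
(D,R,X): not NE [P1→C gives 8>6; P2→Q gives 9>2]
(D,R,Y): not NE [P2→S gives 6>3; P3→X gives 7>3]
(D,S,X): not NE [P1→A gives 8>3; P2→Q gives 9>3; P3→Y gives 8>7]
(D,S,Y): not NE [P1→C gives 9>0]

NE set: (D,P,Y)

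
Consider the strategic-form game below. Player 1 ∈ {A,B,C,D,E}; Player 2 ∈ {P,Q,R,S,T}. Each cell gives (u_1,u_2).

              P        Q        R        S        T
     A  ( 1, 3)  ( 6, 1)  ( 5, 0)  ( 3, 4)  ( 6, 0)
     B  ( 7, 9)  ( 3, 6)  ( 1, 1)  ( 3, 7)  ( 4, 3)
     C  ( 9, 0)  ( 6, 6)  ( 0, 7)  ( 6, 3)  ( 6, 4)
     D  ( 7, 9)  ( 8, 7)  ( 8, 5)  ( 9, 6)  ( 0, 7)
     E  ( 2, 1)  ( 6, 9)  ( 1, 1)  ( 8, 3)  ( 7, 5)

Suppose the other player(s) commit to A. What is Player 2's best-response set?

u_2(P vs A) = 3
u_2(Q vs A) = 1
u_2(R vs A) = 0
u_2(S vs A) = 4
u_2(T vs A) = 0
max payoff 4 at {S}

BR_2 = {S}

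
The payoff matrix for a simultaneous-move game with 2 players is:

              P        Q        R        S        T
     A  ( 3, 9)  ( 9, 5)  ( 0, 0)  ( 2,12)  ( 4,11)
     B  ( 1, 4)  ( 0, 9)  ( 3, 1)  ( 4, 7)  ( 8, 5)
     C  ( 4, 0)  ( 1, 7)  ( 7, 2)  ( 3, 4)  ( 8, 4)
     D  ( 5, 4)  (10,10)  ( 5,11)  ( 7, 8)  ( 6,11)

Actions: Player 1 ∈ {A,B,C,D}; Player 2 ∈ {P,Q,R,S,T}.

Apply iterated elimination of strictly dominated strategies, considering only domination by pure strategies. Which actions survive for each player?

P1 drop A (D beats it: P:5>3 Q:10>9 R:5>0 S:7>2 T:6>4)
P2 drop P (Q beats it: B:9>4 C:7>0 D:10>4)
P2 drop S (Q beats it: B:9>7 C:7>4 D:10>8)
P1→{B,C,D} P2→{Q,R,T}

Remaining: P1:{B,C,D} P2:{Q,R,T}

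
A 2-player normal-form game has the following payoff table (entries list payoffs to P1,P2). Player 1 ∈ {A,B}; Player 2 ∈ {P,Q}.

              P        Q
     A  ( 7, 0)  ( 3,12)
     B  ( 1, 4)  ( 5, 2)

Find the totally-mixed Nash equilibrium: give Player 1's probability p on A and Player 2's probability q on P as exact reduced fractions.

(p,q) = (1/7, 1/4)

P1 indiff ⇒ q·7+(1-q)·3 = q·1+(1-q)·5 ⇒ q(6) = (1-q)(2) ⇒ q = 1/4
P2 indiff ⇒ p·0+(1-p)·4 = p·12+(1-p)·2 ⇒ p(-12) = (1-p)(-2) ⇒ p = 1/7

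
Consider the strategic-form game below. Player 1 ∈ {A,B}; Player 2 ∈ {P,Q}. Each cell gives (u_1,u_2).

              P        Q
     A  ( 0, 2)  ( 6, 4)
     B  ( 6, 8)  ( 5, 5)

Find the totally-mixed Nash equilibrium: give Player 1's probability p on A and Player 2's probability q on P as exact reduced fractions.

P1 indiff ⇒ q·0+(1-q)·6 = q·6+(1-q)·5 ⇒ q(-6) = (1-q)(-1) ⇒ q = 1/7
P2 indiff ⇒ p·2+(1-p)·8 = p·4+(1-p)·5 ⇒ p(-2) = (1-p)(-3) ⇒ p = 3/5

p=3/5, q=1/7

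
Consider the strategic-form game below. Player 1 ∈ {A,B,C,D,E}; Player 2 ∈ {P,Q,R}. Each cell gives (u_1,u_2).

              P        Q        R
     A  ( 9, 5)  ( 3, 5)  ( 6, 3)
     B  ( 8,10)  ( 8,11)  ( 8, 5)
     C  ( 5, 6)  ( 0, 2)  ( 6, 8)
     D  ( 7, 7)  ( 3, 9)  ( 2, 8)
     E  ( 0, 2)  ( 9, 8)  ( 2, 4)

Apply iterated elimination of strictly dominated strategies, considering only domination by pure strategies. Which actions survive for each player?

P1 drop C (B beats it: P:8>5 Q:8>0 R:8>6)
P1 drop D (B beats it: P:8>7 Q:8>3 R:8>2)
P2 drop R (Q beats it: A:5>3 B:11>5 E:8>4)
P1→{A,B,E} P2→{P,Q}

Survivors P1:{A,B,E} P2:{P,Q}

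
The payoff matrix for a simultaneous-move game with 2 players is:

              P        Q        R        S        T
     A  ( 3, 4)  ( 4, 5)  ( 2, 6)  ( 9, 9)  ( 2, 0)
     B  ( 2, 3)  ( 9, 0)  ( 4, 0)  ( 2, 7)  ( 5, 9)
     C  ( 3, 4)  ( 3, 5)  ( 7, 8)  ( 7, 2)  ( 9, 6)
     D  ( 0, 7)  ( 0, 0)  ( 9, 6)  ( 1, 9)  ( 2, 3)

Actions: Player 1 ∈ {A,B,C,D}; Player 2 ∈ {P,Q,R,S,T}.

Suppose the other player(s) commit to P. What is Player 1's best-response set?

P1 best: {A,C}

u_1(A vs P) = 3
u_1(B vs P) = 2
u_1(C vs P) = 3
u_1(D vs P) = 0
max payoff 3 at {A,C}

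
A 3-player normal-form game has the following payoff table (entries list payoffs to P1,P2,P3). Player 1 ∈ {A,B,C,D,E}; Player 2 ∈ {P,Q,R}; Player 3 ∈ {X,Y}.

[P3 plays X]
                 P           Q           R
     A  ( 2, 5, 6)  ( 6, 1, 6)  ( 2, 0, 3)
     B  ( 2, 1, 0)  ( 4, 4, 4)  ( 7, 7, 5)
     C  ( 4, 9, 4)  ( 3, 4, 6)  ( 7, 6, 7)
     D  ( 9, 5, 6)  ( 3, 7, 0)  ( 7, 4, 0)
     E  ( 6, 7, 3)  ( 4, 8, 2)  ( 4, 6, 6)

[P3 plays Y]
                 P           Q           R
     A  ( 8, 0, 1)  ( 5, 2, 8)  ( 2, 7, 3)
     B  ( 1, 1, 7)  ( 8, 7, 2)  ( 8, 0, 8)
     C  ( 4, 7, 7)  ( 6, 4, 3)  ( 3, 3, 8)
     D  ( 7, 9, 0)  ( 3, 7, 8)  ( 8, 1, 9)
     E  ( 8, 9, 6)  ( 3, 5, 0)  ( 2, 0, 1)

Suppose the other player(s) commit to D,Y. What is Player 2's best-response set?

u_2(P vs D,Y) = 9
u_2(Q vs D,Y) = 7
u_2(R vs D,Y) = 1
max payoff 9 at {P}

P2 best: {P}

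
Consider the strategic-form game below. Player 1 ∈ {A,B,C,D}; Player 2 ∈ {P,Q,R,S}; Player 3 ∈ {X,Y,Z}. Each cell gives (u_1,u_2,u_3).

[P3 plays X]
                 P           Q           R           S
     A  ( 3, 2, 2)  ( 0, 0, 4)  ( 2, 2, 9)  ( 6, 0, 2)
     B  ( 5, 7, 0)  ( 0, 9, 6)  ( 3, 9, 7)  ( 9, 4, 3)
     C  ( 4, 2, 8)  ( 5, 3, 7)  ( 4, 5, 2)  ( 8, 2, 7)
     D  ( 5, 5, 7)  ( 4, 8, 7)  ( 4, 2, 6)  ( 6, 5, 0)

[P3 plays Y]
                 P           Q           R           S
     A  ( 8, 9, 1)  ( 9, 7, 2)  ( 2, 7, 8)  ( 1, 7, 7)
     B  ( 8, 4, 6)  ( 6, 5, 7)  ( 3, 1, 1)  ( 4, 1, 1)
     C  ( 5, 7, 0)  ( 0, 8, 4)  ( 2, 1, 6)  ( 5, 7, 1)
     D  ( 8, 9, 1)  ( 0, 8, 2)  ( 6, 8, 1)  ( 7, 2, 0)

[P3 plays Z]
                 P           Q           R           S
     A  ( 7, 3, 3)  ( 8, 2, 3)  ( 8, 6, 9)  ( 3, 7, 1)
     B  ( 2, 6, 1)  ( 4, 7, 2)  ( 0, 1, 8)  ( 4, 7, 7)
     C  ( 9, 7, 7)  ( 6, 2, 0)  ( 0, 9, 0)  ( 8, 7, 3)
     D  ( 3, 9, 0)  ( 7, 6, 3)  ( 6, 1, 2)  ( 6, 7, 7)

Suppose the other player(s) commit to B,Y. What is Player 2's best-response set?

argmax u_2 = {Q}

u_2(P vs B,Y) = 4
u_2(Q vs B,Y) = 5
u_2(R vs B,Y) = 1
u_2(S vs B,Y) = 1
max payoff 5 at {Q}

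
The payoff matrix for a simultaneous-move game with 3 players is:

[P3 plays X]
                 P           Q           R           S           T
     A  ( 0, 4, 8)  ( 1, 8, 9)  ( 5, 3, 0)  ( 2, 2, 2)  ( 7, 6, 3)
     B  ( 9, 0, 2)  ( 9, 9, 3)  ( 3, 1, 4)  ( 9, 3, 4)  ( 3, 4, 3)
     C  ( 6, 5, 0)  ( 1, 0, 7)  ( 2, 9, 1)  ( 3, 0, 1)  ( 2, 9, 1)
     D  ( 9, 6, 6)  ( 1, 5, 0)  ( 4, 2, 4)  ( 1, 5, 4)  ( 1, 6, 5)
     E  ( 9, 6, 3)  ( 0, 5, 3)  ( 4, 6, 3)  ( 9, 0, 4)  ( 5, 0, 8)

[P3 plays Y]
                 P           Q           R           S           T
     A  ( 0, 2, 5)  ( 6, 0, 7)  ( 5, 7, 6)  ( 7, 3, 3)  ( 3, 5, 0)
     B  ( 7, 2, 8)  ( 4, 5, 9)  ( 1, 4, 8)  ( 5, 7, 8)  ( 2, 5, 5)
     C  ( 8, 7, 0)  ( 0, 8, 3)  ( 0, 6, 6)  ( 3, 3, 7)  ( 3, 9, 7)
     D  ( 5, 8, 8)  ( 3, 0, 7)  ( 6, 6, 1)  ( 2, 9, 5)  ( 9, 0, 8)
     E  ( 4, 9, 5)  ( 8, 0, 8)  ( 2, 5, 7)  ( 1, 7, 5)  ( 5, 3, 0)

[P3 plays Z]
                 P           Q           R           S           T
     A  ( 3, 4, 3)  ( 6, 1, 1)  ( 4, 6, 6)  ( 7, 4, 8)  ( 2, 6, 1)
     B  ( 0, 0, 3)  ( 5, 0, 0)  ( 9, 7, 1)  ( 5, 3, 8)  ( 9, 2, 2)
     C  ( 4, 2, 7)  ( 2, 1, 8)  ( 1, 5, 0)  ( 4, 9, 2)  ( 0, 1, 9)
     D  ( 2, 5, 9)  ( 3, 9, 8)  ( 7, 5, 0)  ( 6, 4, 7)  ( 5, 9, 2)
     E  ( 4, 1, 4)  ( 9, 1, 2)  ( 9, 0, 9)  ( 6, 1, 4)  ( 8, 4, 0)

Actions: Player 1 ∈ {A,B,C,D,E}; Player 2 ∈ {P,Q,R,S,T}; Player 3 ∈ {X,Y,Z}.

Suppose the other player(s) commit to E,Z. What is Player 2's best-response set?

u_2(P vs E,Z) = 1
u_2(Q vs E,Z) = 1
u_2(R vs E,Z) = 0
u_2(S vs E,Z) = 1
u_2(T vs E,Z) = 4
max payoff 4 at {T}

argmax u_2 = {T}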